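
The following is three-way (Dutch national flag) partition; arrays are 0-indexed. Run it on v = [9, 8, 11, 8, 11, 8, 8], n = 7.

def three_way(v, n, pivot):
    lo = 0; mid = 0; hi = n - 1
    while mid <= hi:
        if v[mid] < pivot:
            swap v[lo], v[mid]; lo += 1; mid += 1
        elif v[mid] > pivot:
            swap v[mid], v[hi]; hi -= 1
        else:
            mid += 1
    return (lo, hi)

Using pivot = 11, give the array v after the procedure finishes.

pivot = 11; lo=0, mid=0, hi=6
v[mid]=9<11: swap v[0],v[0]; lo=1,mid=1 → [9, 8, 11, 8, 11, 8, 8]
v[mid]=8<11: swap v[1],v[1]; lo=2,mid=2 → [9, 8, 11, 8, 11, 8, 8]
v[mid]=11=11: mid=3
v[mid]=8<11: swap v[2],v[3]; lo=3,mid=4 → [9, 8, 8, 11, 11, 8, 8]
v[mid]=11=11: mid=5
v[mid]=8<11: swap v[3],v[5]; lo=4,mid=6 → [9, 8, 8, 8, 11, 11, 8]
v[mid]=8<11: swap v[4],v[6]; lo=5,mid=7 → [9, 8, 8, 8, 8, 11, 11]
end: lo=5, hi=6; v = [9, 8, 8, 8, 8, 11, 11]

[9, 8, 8, 8, 8, 11, 11]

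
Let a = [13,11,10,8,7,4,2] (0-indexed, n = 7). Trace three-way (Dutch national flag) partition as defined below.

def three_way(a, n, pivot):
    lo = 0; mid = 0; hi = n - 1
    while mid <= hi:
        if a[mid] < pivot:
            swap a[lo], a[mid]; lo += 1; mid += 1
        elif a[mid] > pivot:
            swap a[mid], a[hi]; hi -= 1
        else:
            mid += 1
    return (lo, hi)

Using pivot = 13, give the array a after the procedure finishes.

[11,10,8,7,4,2,13]

pivot = 13; lo=0, mid=0, hi=6
a[mid]=13=13: mid=1
a[mid]=11<13: swap a[0],a[1]; lo=1,mid=2 → [11,13,10,8,7,4,2]
a[mid]=10<13: swap a[1],a[2]; lo=2,mid=3 → [11,10,13,8,7,4,2]
a[mid]=8<13: swap a[2],a[3]; lo=3,mid=4 → [11,10,8,13,7,4,2]
a[mid]=7<13: swap a[3],a[4]; lo=4,mid=5 → [11,10,8,7,13,4,2]
a[mid]=4<13: swap a[4],a[5]; lo=5,mid=6 → [11,10,8,7,4,13,2]
a[mid]=2<13: swap a[5],a[6]; lo=6,mid=7 → [11,10,8,7,4,2,13]
end: lo=6, hi=6; a = [11,10,8,7,4,2,13]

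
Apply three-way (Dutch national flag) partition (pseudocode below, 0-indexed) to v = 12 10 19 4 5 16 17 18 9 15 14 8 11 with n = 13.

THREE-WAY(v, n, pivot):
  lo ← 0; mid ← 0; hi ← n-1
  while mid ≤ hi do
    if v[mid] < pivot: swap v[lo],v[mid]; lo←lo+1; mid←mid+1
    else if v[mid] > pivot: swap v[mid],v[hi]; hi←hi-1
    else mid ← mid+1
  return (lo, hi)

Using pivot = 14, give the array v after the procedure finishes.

pivot = 14; lo=0, mid=0, hi=12
v[mid]=12<14: swap v[0],v[0]; lo=1,mid=1 → 12 10 19 4 5 16 17 18 9 15 14 8 11
v[mid]=10<14: swap v[1],v[1]; lo=2,mid=2 → 12 10 19 4 5 16 17 18 9 15 14 8 11
v[mid]=19>14: swap v[2],v[12]; hi=11 → 12 10 11 4 5 16 17 18 9 15 14 8 19
v[mid]=11<14: swap v[2],v[2]; lo=3,mid=3 → 12 10 11 4 5 16 17 18 9 15 14 8 19
v[mid]=4<14: swap v[3],v[3]; lo=4,mid=4 → 12 10 11 4 5 16 17 18 9 15 14 8 19
v[mid]=5<14: swap v[4],v[4]; lo=5,mid=5 → 12 10 11 4 5 16 17 18 9 15 14 8 19
v[mid]=16>14: swap v[5],v[11]; hi=10 → 12 10 11 4 5 8 17 18 9 15 14 16 19
v[mid]=8<14: swap v[5],v[5]; lo=6,mid=6 → 12 10 11 4 5 8 17 18 9 15 14 16 19
v[mid]=17>14: swap v[6],v[10]; hi=9 → 12 10 11 4 5 8 14 18 9 15 17 16 19
v[mid]=14=14: mid=7
v[mid]=18>14: swap v[7],v[9]; hi=8 → 12 10 11 4 5 8 14 15 9 18 17 16 19
v[mid]=15>14: swap v[7],v[8]; hi=7 → 12 10 11 4 5 8 14 9 15 18 17 16 19
v[mid]=9<14: swap v[6],v[7]; lo=7,mid=8 → 12 10 11 4 5 8 9 14 15 18 17 16 19
end: lo=7, hi=7; v = 12 10 11 4 5 8 9 14 15 18 17 16 19

12 10 11 4 5 8 9 14 15 18 17 16 19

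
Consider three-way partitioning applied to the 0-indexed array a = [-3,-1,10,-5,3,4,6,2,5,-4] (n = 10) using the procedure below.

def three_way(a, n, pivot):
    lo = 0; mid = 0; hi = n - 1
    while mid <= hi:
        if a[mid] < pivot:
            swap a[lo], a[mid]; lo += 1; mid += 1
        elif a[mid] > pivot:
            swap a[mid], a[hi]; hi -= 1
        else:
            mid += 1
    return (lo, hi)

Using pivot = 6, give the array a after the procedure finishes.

pivot = 6; lo=0, mid=0, hi=9
a[mid]=-3<6: swap a[0],a[0]; lo=1,mid=1 → [-3,-1,10,-5,3,4,6,2,5,-4]
a[mid]=-1<6: swap a[1],a[1]; lo=2,mid=2 → [-3,-1,10,-5,3,4,6,2,5,-4]
a[mid]=10>6: swap a[2],a[9]; hi=8 → [-3,-1,-4,-5,3,4,6,2,5,10]
a[mid]=-4<6: swap a[2],a[2]; lo=3,mid=3 → [-3,-1,-4,-5,3,4,6,2,5,10]
a[mid]=-5<6: swap a[3],a[3]; lo=4,mid=4 → [-3,-1,-4,-5,3,4,6,2,5,10]
a[mid]=3<6: swap a[4],a[4]; lo=5,mid=5 → [-3,-1,-4,-5,3,4,6,2,5,10]
a[mid]=4<6: swap a[5],a[5]; lo=6,mid=6 → [-3,-1,-4,-5,3,4,6,2,5,10]
a[mid]=6=6: mid=7
a[mid]=2<6: swap a[6],a[7]; lo=7,mid=8 → [-3,-1,-4,-5,3,4,2,6,5,10]
a[mid]=5<6: swap a[7],a[8]; lo=8,mid=9 → [-3,-1,-4,-5,3,4,2,5,6,10]
end: lo=8, hi=8; a = [-3,-1,-4,-5,3,4,2,5,6,10]

[-3,-1,-4,-5,3,4,2,5,6,10]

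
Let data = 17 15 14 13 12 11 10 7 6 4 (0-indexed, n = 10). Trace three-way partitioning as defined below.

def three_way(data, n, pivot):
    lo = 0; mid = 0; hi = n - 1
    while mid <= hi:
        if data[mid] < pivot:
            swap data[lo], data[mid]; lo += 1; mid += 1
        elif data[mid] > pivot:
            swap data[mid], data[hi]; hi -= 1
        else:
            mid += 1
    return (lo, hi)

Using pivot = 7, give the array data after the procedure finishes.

pivot = 7; lo=0, mid=0, hi=9
data[mid]=17>7: swap data[0],data[9]; hi=8 → 4 15 14 13 12 11 10 7 6 17
data[mid]=4<7: swap data[0],data[0]; lo=1,mid=1 → 4 15 14 13 12 11 10 7 6 17
data[mid]=15>7: swap data[1],data[8]; hi=7 → 4 6 14 13 12 11 10 7 15 17
data[mid]=6<7: swap data[1],data[1]; lo=2,mid=2 → 4 6 14 13 12 11 10 7 15 17
data[mid]=14>7: swap data[2],data[7]; hi=6 → 4 6 7 13 12 11 10 14 15 17
data[mid]=7=7: mid=3
data[mid]=13>7: swap data[3],data[6]; hi=5 → 4 6 7 10 12 11 13 14 15 17
data[mid]=10>7: swap data[3],data[5]; hi=4 → 4 6 7 11 12 10 13 14 15 17
data[mid]=11>7: swap data[3],data[4]; hi=3 → 4 6 7 12 11 10 13 14 15 17
data[mid]=12>7: swap data[3],data[3]; hi=2 → 4 6 7 12 11 10 13 14 15 17
end: lo=2, hi=2; data = 4 6 7 12 11 10 13 14 15 17

4 6 7 12 11 10 13 14 15 17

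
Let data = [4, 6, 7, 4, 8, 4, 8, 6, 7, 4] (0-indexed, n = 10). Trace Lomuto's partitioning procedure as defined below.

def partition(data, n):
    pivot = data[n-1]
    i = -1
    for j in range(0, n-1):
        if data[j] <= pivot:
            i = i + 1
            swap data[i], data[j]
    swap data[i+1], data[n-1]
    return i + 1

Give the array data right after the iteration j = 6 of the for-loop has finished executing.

[4, 4, 4, 6, 8, 7, 8, 6, 7, 4]

pivot=4, i=-1
j=0: 4≤4, i=0, swap(0,0) ⇒ [4, 6, 7, 4, 8, 4, 8, 6, 7, 4]
j=1: 6>4, skip
j=2: 7>4, skip
j=3: 4≤4, i=1, swap(1,3) ⇒ [4, 4, 7, 6, 8, 4, 8, 6, 7, 4]
j=4: 8>4, skip
j=5: 4≤4, i=2, swap(2,5) ⇒ [4, 4, 4, 6, 8, 7, 8, 6, 7, 4]
j=6: 8>4, skip
(after j=6) data = [4, 4, 4, 6, 8, 7, 8, 6, 7, 4]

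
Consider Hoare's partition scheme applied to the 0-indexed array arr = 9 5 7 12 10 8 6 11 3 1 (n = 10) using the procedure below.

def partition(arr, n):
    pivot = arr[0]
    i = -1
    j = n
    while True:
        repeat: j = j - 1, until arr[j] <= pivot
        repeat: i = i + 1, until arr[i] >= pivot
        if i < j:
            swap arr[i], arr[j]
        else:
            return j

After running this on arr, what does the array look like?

1 5 7 3 6 8 10 11 12 9

pivot=9
j stops at 9 (1), i stops at 0 (9); swap ⇒ 1 5 7 12 10 8 6 11 3 9
j stops at 8 (3), i stops at 3 (12); swap ⇒ 1 5 7 3 10 8 6 11 12 9
j stops at 6 (6), i stops at 4 (10); swap ⇒ 1 5 7 3 6 8 10 11 12 9
j stops at 5, i stops at 6; i≥j ⇒ return 5. arr=1 5 7 3 6 8 10 11 12 9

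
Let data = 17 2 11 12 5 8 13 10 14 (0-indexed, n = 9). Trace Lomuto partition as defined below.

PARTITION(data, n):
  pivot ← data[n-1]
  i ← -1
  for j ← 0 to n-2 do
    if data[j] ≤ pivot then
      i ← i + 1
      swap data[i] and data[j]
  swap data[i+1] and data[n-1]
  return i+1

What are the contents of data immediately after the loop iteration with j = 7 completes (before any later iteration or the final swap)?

pivot=14, i=-1
j=0: 17>14, skip
j=1: 2≤14, i=0, swap(0,1) ⇒ 2 17 11 12 5 8 13 10 14
j=2: 11≤14, i=1, swap(1,2) ⇒ 2 11 17 12 5 8 13 10 14
j=3: 12≤14, i=2, swap(2,3) ⇒ 2 11 12 17 5 8 13 10 14
j=4: 5≤14, i=3, swap(3,4) ⇒ 2 11 12 5 17 8 13 10 14
j=5: 8≤14, i=4, swap(4,5) ⇒ 2 11 12 5 8 17 13 10 14
j=6: 13≤14, i=5, swap(5,6) ⇒ 2 11 12 5 8 13 17 10 14
j=7: 10≤14, i=6, swap(6,7) ⇒ 2 11 12 5 8 13 10 17 14
(after j=7) data = 2 11 12 5 8 13 10 17 14

2 11 12 5 8 13 10 17 14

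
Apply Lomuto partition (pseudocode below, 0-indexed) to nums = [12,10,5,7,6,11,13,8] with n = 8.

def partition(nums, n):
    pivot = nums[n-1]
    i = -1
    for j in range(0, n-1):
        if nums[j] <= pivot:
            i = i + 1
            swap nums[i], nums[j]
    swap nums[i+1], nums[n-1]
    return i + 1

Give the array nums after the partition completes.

pivot=8, i=-1
j=0: 12>8, skip
j=1: 10>8, skip
j=2: 5≤8, i=0, swap(0,2) ⇒ [5,10,12,7,6,11,13,8]
j=3: 7≤8, i=1, swap(1,3) ⇒ [5,7,12,10,6,11,13,8]
j=4: 6≤8, i=2, swap(2,4) ⇒ [5,7,6,10,12,11,13,8]
j=5: 11>8, skip
j=6: 13>8, skip
swap(3,7) ⇒ [5,7,6,8,12,11,13,10]; return 3

[5,7,6,8,12,11,13,10]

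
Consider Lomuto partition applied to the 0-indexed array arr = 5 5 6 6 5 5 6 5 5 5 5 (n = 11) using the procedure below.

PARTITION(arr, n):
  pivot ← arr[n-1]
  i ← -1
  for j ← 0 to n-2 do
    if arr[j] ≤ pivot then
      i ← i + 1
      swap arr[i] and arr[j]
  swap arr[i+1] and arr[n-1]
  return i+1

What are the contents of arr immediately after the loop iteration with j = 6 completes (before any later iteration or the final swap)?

5 5 5 5 6 6 6 5 5 5 5

pivot = arr[10] = 5; i = -1
j=0: arr[0]=5 ≤ 5 → i=0, swap arr[0],arr[0] (no change) → 5 5 6 6 5 5 6 5 5 5 5
j=1: arr[1]=5 ≤ 5 → i=1, swap arr[1],arr[1] (no change) → 5 5 6 6 5 5 6 5 5 5 5
j=2: arr[2]=6 > 5 → no swap
j=3: arr[3]=6 > 5 → no swap
j=4: arr[4]=5 ≤ 5 → i=2, swap arr[2],arr[4] → 5 5 5 6 6 5 6 5 5 5 5
j=5: arr[5]=5 ≤ 5 → i=3, swap arr[3],arr[5] → 5 5 5 5 6 6 6 5 5 5 5
j=6: arr[6]=6 > 5 → no swap
(after j=6) arr = 5 5 5 5 6 6 6 5 5 5 5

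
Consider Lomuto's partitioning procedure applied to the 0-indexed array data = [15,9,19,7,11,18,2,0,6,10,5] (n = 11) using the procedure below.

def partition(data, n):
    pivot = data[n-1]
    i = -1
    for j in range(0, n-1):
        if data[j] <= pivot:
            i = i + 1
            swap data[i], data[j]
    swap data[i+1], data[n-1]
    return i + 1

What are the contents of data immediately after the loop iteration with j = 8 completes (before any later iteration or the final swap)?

pivot=5, i=-1
j=0: 15>5, skip
j=1: 9>5, skip
j=2: 19>5, skip
j=3: 7>5, skip
j=4: 11>5, skip
j=5: 18>5, skip
j=6: 2≤5, i=0, swap(0,6) ⇒ [2,9,19,7,11,18,15,0,6,10,5]
j=7: 0≤5, i=1, swap(1,7) ⇒ [2,0,19,7,11,18,15,9,6,10,5]
j=8: 6>5, skip
(after j=8) data = [2,0,19,7,11,18,15,9,6,10,5]

[2,0,19,7,11,18,15,9,6,10,5]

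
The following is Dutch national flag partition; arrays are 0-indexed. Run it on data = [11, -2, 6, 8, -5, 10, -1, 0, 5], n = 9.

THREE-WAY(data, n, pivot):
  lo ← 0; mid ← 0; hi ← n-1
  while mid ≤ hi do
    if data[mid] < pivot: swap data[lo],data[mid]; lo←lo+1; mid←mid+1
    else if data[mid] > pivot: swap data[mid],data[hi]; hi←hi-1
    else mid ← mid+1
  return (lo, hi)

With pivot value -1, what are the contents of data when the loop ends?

[-2, -5, -1, 8, 10, 6, 0, 5, 11]

lo=0 mid=0 hi=8
11>-1: swap(0,8), hi=7 ⇒ [5, -2, 6, 8, -5, 10, -1, 0, 11]
5>-1: swap(0,7), hi=6 ⇒ [0, -2, 6, 8, -5, 10, -1, 5, 11]
0>-1: swap(0,6), hi=5 ⇒ [-1, -2, 6, 8, -5, 10, 0, 5, 11]
-1=-1: mid=1
-2<-1: swap(0,1), lo=1 mid=2 ⇒ [-2, -1, 6, 8, -5, 10, 0, 5, 11]
6>-1: swap(2,5), hi=4 ⇒ [-2, -1, 10, 8, -5, 6, 0, 5, 11]
10>-1: swap(2,4), hi=3 ⇒ [-2, -1, -5, 8, 10, 6, 0, 5, 11]
-5<-1: swap(1,2), lo=2 mid=3 ⇒ [-2, -5, -1, 8, 10, 6, 0, 5, 11]
8>-1: swap(3,3), hi=2 ⇒ [-2, -5, -1, 8, 10, 6, 0, 5, 11]
done. lo=2 hi=2; data=[-2, -5, -1, 8, 10, 6, 0, 5, 11]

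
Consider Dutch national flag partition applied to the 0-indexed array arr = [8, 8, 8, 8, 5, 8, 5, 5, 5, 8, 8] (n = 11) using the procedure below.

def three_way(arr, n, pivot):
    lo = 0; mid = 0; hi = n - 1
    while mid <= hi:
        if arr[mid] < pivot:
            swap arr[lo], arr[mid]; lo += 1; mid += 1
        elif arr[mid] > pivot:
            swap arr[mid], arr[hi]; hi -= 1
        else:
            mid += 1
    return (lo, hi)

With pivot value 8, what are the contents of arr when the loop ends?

[5, 5, 5, 5, 8, 8, 8, 8, 8, 8, 8]

lo=0 mid=0 hi=10
8=8: mid=1
8=8: mid=2
8=8: mid=3
8=8: mid=4
5<8: swap(0,4), lo=1 mid=5 ⇒ [5, 8, 8, 8, 8, 8, 5, 5, 5, 8, 8]
8=8: mid=6
5<8: swap(1,6), lo=2 mid=7 ⇒ [5, 5, 8, 8, 8, 8, 8, 5, 5, 8, 8]
5<8: swap(2,7), lo=3 mid=8 ⇒ [5, 5, 5, 8, 8, 8, 8, 8, 5, 8, 8]
5<8: swap(3,8), lo=4 mid=9 ⇒ [5, 5, 5, 5, 8, 8, 8, 8, 8, 8, 8]
8=8: mid=10
8=8: mid=11
done. lo=4 hi=10; arr=[5, 5, 5, 5, 8, 8, 8, 8, 8, 8, 8]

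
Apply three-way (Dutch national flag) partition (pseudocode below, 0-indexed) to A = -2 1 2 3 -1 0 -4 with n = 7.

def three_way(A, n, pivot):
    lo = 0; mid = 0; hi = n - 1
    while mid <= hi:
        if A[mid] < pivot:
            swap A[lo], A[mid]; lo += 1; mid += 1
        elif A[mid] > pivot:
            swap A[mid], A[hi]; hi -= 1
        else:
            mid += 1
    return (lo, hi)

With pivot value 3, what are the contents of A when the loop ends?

pivot = 3; lo=0, mid=0, hi=6
A[mid]=-2<3: swap A[0],A[0]; lo=1,mid=1 → -2 1 2 3 -1 0 -4
A[mid]=1<3: swap A[1],A[1]; lo=2,mid=2 → -2 1 2 3 -1 0 -4
A[mid]=2<3: swap A[2],A[2]; lo=3,mid=3 → -2 1 2 3 -1 0 -4
A[mid]=3=3: mid=4
A[mid]=-1<3: swap A[3],A[4]; lo=4,mid=5 → -2 1 2 -1 3 0 -4
A[mid]=0<3: swap A[4],A[5]; lo=5,mid=6 → -2 1 2 -1 0 3 -4
A[mid]=-4<3: swap A[5],A[6]; lo=6,mid=7 → -2 1 2 -1 0 -4 3
end: lo=6, hi=6; A = -2 1 2 -1 0 -4 3

-2 1 2 -1 0 -4 3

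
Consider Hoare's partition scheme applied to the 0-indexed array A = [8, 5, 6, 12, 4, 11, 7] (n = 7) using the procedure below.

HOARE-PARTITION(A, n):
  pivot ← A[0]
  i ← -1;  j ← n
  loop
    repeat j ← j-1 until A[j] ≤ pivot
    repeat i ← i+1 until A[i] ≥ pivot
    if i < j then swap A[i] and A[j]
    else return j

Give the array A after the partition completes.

pivot=8
j stops at 6 (7), i stops at 0 (8); swap ⇒ [7, 5, 6, 12, 4, 11, 8]
j stops at 4 (4), i stops at 3 (12); swap ⇒ [7, 5, 6, 4, 12, 11, 8]
j stops at 3, i stops at 4; i≥j ⇒ return 3. A=[7, 5, 6, 4, 12, 11, 8]

[7, 5, 6, 4, 12, 11, 8]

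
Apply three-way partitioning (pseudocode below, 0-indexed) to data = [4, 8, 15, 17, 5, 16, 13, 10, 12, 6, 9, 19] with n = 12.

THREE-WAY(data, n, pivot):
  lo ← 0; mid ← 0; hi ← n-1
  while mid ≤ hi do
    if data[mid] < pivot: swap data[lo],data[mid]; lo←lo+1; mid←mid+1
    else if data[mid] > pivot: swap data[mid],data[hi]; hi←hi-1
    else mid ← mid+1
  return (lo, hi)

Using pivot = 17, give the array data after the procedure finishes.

pivot = 17; lo=0, mid=0, hi=11
data[mid]=4<17: swap data[0],data[0]; lo=1,mid=1 → [4, 8, 15, 17, 5, 16, 13, 10, 12, 6, 9, 19]
data[mid]=8<17: swap data[1],data[1]; lo=2,mid=2 → [4, 8, 15, 17, 5, 16, 13, 10, 12, 6, 9, 19]
data[mid]=15<17: swap data[2],data[2]; lo=3,mid=3 → [4, 8, 15, 17, 5, 16, 13, 10, 12, 6, 9, 19]
data[mid]=17=17: mid=4
data[mid]=5<17: swap data[3],data[4]; lo=4,mid=5 → [4, 8, 15, 5, 17, 16, 13, 10, 12, 6, 9, 19]
data[mid]=16<17: swap data[4],data[5]; lo=5,mid=6 → [4, 8, 15, 5, 16, 17, 13, 10, 12, 6, 9, 19]
data[mid]=13<17: swap data[5],data[6]; lo=6,mid=7 → [4, 8, 15, 5, 16, 13, 17, 10, 12, 6, 9, 19]
data[mid]=10<17: swap data[6],data[7]; lo=7,mid=8 → [4, 8, 15, 5, 16, 13, 10, 17, 12, 6, 9, 19]
data[mid]=12<17: swap data[7],data[8]; lo=8,mid=9 → [4, 8, 15, 5, 16, 13, 10, 12, 17, 6, 9, 19]
data[mid]=6<17: swap data[8],data[9]; lo=9,mid=10 → [4, 8, 15, 5, 16, 13, 10, 12, 6, 17, 9, 19]
data[mid]=9<17: swap data[9],data[10]; lo=10,mid=11 → [4, 8, 15, 5, 16, 13, 10, 12, 6, 9, 17, 19]
data[mid]=19>17: swap data[11],data[11]; hi=10 → [4, 8, 15, 5, 16, 13, 10, 12, 6, 9, 17, 19]
end: lo=10, hi=10; data = [4, 8, 15, 5, 16, 13, 10, 12, 6, 9, 17, 19]

[4, 8, 15, 5, 16, 13, 10, 12, 6, 9, 17, 19]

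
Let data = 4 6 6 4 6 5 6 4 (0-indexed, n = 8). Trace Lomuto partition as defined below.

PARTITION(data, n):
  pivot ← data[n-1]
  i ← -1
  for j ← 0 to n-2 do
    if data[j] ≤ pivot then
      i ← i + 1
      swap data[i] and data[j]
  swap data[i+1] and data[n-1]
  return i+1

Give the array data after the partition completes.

4 4 4 6 6 5 6 6

pivot = data[7] = 4; i = -1
j=0: data[0]=4 ≤ 4 → i=0, swap data[0],data[0] (no change) → 4 6 6 4 6 5 6 4
j=1: data[1]=6 > 4 → no swap
j=2: data[2]=6 > 4 → no swap
j=3: data[3]=4 ≤ 4 → i=1, swap data[1],data[3] → 4 4 6 6 6 5 6 4
j=4: data[4]=6 > 4 → no swap
j=5: data[5]=5 > 4 → no swap
j=6: data[6]=6 > 4 → no swap
final swap data[2],data[7] → 4 4 4 6 6 5 6 6; return 2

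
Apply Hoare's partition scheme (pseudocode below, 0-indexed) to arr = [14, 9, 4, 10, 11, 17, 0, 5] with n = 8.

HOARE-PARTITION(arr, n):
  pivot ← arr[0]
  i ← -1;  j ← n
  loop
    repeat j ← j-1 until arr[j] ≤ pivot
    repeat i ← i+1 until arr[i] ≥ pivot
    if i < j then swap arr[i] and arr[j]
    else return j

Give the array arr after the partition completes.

pivot=14
j stops at 7 (5), i stops at 0 (14); swap ⇒ [5, 9, 4, 10, 11, 17, 0, 14]
j stops at 6 (0), i stops at 5 (17); swap ⇒ [5, 9, 4, 10, 11, 0, 17, 14]
j stops at 5, i stops at 6; i≥j ⇒ return 5. arr=[5, 9, 4, 10, 11, 0, 17, 14]

[5, 9, 4, 10, 11, 0, 17, 14]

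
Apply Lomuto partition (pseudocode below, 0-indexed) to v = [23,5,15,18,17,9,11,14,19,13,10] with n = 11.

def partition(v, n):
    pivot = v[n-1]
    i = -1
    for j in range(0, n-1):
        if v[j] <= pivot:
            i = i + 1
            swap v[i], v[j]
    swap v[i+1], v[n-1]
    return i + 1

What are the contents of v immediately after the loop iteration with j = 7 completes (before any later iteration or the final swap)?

[5,9,15,18,17,23,11,14,19,13,10]

pivot = v[10] = 10; i = -1
j=0: v[0]=23 > 10 → no swap
j=1: v[1]=5 ≤ 10 → i=0, swap v[0],v[1] → [5,23,15,18,17,9,11,14,19,13,10]
j=2: v[2]=15 > 10 → no swap
j=3: v[3]=18 > 10 → no swap
j=4: v[4]=17 > 10 → no swap
j=5: v[5]=9 ≤ 10 → i=1, swap v[1],v[5] → [5,9,15,18,17,23,11,14,19,13,10]
j=6: v[6]=11 > 10 → no swap
j=7: v[7]=14 > 10 → no swap
(after j=7) v = [5,9,15,18,17,23,11,14,19,13,10]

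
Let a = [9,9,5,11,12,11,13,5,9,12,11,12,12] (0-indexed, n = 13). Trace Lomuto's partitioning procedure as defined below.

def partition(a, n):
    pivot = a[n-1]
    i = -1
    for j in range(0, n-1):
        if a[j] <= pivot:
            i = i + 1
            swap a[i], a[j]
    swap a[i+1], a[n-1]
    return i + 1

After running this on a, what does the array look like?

pivot = a[12] = 12; i = -1
j=0: a[0]=9 ≤ 12 → i=0, swap a[0],a[0] (no change) → [9,9,5,11,12,11,13,5,9,12,11,12,12]
j=1: a[1]=9 ≤ 12 → i=1, swap a[1],a[1] (no change) → [9,9,5,11,12,11,13,5,9,12,11,12,12]
j=2: a[2]=5 ≤ 12 → i=2, swap a[2],a[2] (no change) → [9,9,5,11,12,11,13,5,9,12,11,12,12]
j=3: a[3]=11 ≤ 12 → i=3, swap a[3],a[3] (no change) → [9,9,5,11,12,11,13,5,9,12,11,12,12]
j=4: a[4]=12 ≤ 12 → i=4, swap a[4],a[4] (no change) → [9,9,5,11,12,11,13,5,9,12,11,12,12]
j=5: a[5]=11 ≤ 12 → i=5, swap a[5],a[5] (no change) → [9,9,5,11,12,11,13,5,9,12,11,12,12]
j=6: a[6]=13 > 12 → no swap
j=7: a[7]=5 ≤ 12 → i=6, swap a[6],a[7] → [9,9,5,11,12,11,5,13,9,12,11,12,12]
j=8: a[8]=9 ≤ 12 → i=7, swap a[7],a[8] → [9,9,5,11,12,11,5,9,13,12,11,12,12]
j=9: a[9]=12 ≤ 12 → i=8, swap a[8],a[9] → [9,9,5,11,12,11,5,9,12,13,11,12,12]
j=10: a[10]=11 ≤ 12 → i=9, swap a[9],a[10] → [9,9,5,11,12,11,5,9,12,11,13,12,12]
j=11: a[11]=12 ≤ 12 → i=10, swap a[10],a[11] → [9,9,5,11,12,11,5,9,12,11,12,13,12]
final swap a[11],a[12] → [9,9,5,11,12,11,5,9,12,11,12,12,13]; return 11

[9,9,5,11,12,11,5,9,12,11,12,12,13]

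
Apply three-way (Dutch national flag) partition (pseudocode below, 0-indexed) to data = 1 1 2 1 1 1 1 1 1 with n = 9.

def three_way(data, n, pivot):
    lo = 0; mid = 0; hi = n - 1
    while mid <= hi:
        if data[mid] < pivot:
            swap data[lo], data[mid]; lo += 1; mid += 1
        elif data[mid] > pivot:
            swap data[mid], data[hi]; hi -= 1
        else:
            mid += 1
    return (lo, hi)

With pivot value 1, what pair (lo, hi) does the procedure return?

(0, 7)

lo=0 mid=0 hi=8
1=1: mid=1
1=1: mid=2
2>1: swap(2,8), hi=7 ⇒ 1 1 1 1 1 1 1 1 2
1=1: mid=3
1=1: mid=4
1=1: mid=5
1=1: mid=6
1=1: mid=7
1=1: mid=8
done. lo=0 hi=7; data=1 1 1 1 1 1 1 1 2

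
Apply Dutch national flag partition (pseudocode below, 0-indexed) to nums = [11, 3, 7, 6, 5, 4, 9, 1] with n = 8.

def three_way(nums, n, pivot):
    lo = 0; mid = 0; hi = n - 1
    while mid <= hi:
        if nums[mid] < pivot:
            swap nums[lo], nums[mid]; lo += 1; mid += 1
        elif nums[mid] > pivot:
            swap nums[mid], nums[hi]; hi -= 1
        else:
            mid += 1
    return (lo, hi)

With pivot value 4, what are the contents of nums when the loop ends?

lo=0 mid=0 hi=7
11>4: swap(0,7), hi=6 ⇒ [1, 3, 7, 6, 5, 4, 9, 11]
1<4: swap(0,0), lo=1 mid=1 ⇒ [1, 3, 7, 6, 5, 4, 9, 11]
3<4: swap(1,1), lo=2 mid=2 ⇒ [1, 3, 7, 6, 5, 4, 9, 11]
7>4: swap(2,6), hi=5 ⇒ [1, 3, 9, 6, 5, 4, 7, 11]
9>4: swap(2,5), hi=4 ⇒ [1, 3, 4, 6, 5, 9, 7, 11]
4=4: mid=3
6>4: swap(3,4), hi=3 ⇒ [1, 3, 4, 5, 6, 9, 7, 11]
5>4: swap(3,3), hi=2 ⇒ [1, 3, 4, 5, 6, 9, 7, 11]
done. lo=2 hi=2; nums=[1, 3, 4, 5, 6, 9, 7, 11]

[1, 3, 4, 5, 6, 9, 7, 11]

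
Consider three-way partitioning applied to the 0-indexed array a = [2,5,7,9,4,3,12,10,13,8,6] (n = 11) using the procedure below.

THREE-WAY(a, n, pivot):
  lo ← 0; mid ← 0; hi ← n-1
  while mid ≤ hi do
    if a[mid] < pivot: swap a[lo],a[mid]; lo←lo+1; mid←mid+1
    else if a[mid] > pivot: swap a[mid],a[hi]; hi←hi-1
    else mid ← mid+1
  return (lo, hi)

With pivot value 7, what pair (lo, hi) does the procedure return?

(5, 5)

lo=0 mid=0 hi=10
2<7: swap(0,0), lo=1 mid=1 ⇒ [2,5,7,9,4,3,12,10,13,8,6]
5<7: swap(1,1), lo=2 mid=2 ⇒ [2,5,7,9,4,3,12,10,13,8,6]
7=7: mid=3
9>7: swap(3,10), hi=9 ⇒ [2,5,7,6,4,3,12,10,13,8,9]
6<7: swap(2,3), lo=3 mid=4 ⇒ [2,5,6,7,4,3,12,10,13,8,9]
4<7: swap(3,4), lo=4 mid=5 ⇒ [2,5,6,4,7,3,12,10,13,8,9]
3<7: swap(4,5), lo=5 mid=6 ⇒ [2,5,6,4,3,7,12,10,13,8,9]
12>7: swap(6,9), hi=8 ⇒ [2,5,6,4,3,7,8,10,13,12,9]
8>7: swap(6,8), hi=7 ⇒ [2,5,6,4,3,7,13,10,8,12,9]
13>7: swap(6,7), hi=6 ⇒ [2,5,6,4,3,7,10,13,8,12,9]
10>7: swap(6,6), hi=5 ⇒ [2,5,6,4,3,7,10,13,8,12,9]
done. lo=5 hi=5; a=[2,5,6,4,3,7,10,13,8,12,9]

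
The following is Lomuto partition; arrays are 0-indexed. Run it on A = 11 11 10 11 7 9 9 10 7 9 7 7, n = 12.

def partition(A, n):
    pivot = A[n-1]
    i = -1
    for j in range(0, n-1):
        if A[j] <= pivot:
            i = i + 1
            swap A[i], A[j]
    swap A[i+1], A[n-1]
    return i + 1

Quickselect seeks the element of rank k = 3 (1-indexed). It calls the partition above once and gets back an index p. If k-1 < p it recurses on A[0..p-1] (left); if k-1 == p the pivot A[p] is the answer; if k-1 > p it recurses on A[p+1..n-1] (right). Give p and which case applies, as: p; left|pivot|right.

3; left

pivot = A[11] = 7; i = -1
j=0: A[0]=11 > 7 → no swap
j=1: A[1]=11 > 7 → no swap
j=2: A[2]=10 > 7 → no swap
j=3: A[3]=11 > 7 → no swap
j=4: A[4]=7 ≤ 7 → i=0, swap A[0],A[4] → 7 11 10 11 11 9 9 10 7 9 7 7
j=5: A[5]=9 > 7 → no swap
j=6: A[6]=9 > 7 → no swap
j=7: A[7]=10 > 7 → no swap
j=8: A[8]=7 ≤ 7 → i=1, swap A[1],A[8] → 7 7 10 11 11 9 9 10 11 9 7 7
j=9: A[9]=9 > 7 → no swap
j=10: A[10]=7 ≤ 7 → i=2, swap A[2],A[10] → 7 7 7 11 11 9 9 10 11 9 10 7
final swap A[3],A[11] → 7 7 7 7 11 9 9 10 11 9 10 11; return 3
p = 3; k-1 = 2 < 3 ⇒ left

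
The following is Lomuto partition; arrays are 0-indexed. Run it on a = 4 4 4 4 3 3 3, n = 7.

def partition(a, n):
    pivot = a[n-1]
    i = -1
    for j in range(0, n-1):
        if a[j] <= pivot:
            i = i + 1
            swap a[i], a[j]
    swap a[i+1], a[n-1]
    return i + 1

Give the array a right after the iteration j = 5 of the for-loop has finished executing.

3 3 4 4 4 4 3

pivot=3, i=-1
j=0: 4>3, skip
j=1: 4>3, skip
j=2: 4>3, skip
j=3: 4>3, skip
j=4: 3≤3, i=0, swap(0,4) ⇒ 3 4 4 4 4 3 3
j=5: 3≤3, i=1, swap(1,5) ⇒ 3 3 4 4 4 4 3
(after j=5) a = 3 3 4 4 4 4 3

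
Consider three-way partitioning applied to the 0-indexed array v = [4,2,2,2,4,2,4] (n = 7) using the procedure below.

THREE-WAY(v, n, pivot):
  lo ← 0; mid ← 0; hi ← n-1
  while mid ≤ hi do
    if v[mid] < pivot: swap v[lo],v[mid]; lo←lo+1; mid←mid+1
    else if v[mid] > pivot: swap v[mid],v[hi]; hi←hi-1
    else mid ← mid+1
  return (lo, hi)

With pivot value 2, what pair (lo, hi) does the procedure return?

(0, 3)

pivot = 2; lo=0, mid=0, hi=6
v[mid]=4>2: swap v[0],v[6]; hi=5 → [4,2,2,2,4,2,4]
v[mid]=4>2: swap v[0],v[5]; hi=4 → [2,2,2,2,4,4,4]
v[mid]=2=2: mid=1
v[mid]=2=2: mid=2
v[mid]=2=2: mid=3
v[mid]=2=2: mid=4
v[mid]=4>2: swap v[4],v[4]; hi=3 → [2,2,2,2,4,4,4]
end: lo=0, hi=3; v = [2,2,2,2,4,4,4]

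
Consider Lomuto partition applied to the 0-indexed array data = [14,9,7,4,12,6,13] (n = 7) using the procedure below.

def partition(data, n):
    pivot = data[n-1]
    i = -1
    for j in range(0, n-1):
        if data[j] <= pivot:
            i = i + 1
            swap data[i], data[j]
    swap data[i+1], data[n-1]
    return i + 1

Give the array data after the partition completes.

pivot = data[6] = 13; i = -1
j=0: data[0]=14 > 13 → no swap
j=1: data[1]=9 ≤ 13 → i=0, swap data[0],data[1] → [9,14,7,4,12,6,13]
j=2: data[2]=7 ≤ 13 → i=1, swap data[1],data[2] → [9,7,14,4,12,6,13]
j=3: data[3]=4 ≤ 13 → i=2, swap data[2],data[3] → [9,7,4,14,12,6,13]
j=4: data[4]=12 ≤ 13 → i=3, swap data[3],data[4] → [9,7,4,12,14,6,13]
j=5: data[5]=6 ≤ 13 → i=4, swap data[4],data[5] → [9,7,4,12,6,14,13]
final swap data[5],data[6] → [9,7,4,12,6,13,14]; return 5

[9,7,4,12,6,13,14]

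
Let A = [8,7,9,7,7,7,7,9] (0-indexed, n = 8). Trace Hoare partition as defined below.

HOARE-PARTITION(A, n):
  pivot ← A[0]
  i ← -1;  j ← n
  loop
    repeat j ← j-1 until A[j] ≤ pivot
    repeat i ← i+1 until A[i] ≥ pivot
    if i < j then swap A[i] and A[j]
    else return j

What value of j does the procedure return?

pivot = A[0] = 8; i = -1, j = 8
j→6 (A[6]=7≤8), i→0 (A[0]=8≥8); i<j, swap → [7,7,9,7,7,7,8,9]
j→5 (A[5]=7≤8), i→2 (A[2]=9≥8); i<j, swap → [7,7,7,7,7,9,8,9]
j→4, i→5; i≥j, return j=4. A = [7,7,7,7,7,9,8,9]

4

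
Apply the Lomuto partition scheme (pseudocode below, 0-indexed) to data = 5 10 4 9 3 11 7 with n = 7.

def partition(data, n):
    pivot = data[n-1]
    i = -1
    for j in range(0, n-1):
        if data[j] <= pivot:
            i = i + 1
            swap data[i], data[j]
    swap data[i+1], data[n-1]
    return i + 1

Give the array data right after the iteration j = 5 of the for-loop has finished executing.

5 4 3 9 10 11 7

pivot = data[6] = 7; i = -1
j=0: data[0]=5 ≤ 7 → i=0, swap data[0],data[0] (no change) → 5 10 4 9 3 11 7
j=1: data[1]=10 > 7 → no swap
j=2: data[2]=4 ≤ 7 → i=1, swap data[1],data[2] → 5 4 10 9 3 11 7
j=3: data[3]=9 > 7 → no swap
j=4: data[4]=3 ≤ 7 → i=2, swap data[2],data[4] → 5 4 3 9 10 11 7
j=5: data[5]=11 > 7 → no swap
(after j=5) data = 5 4 3 9 10 11 7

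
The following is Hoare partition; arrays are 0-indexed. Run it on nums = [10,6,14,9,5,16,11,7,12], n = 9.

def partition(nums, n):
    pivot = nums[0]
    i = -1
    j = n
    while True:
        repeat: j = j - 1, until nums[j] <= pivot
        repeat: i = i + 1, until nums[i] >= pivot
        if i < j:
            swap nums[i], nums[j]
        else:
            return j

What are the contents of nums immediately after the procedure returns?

[7,6,5,9,14,16,11,10,12]

pivot = nums[0] = 10; i = -1, j = 9
j→7 (nums[7]=7≤10), i→0 (nums[0]=10≥10); i<j, swap → [7,6,14,9,5,16,11,10,12]
j→4 (nums[4]=5≤10), i→2 (nums[2]=14≥10); i<j, swap → [7,6,5,9,14,16,11,10,12]
j→3, i→4; i≥j, return j=3. nums = [7,6,5,9,14,16,11,10,12]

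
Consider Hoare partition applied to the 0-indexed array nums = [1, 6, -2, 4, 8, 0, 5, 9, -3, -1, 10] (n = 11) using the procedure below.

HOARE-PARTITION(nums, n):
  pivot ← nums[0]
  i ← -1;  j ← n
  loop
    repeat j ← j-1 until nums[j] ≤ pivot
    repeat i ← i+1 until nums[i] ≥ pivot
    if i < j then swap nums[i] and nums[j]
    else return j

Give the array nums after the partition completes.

[-1, -3, -2, 0, 8, 4, 5, 9, 6, 1, 10]

pivot=1
j stops at 9 (-1), i stops at 0 (1); swap ⇒ [-1, 6, -2, 4, 8, 0, 5, 9, -3, 1, 10]
j stops at 8 (-3), i stops at 1 (6); swap ⇒ [-1, -3, -2, 4, 8, 0, 5, 9, 6, 1, 10]
j stops at 5 (0), i stops at 3 (4); swap ⇒ [-1, -3, -2, 0, 8, 4, 5, 9, 6, 1, 10]
j stops at 3, i stops at 4; i≥j ⇒ return 3. nums=[-1, -3, -2, 0, 8, 4, 5, 9, 6, 1, 10]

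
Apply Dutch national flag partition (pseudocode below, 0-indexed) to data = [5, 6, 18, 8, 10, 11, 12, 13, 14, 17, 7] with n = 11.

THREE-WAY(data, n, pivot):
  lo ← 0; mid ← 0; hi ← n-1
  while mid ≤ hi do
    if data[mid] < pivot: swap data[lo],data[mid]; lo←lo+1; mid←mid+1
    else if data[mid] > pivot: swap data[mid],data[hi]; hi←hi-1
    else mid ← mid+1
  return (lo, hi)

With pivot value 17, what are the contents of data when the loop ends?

[5, 6, 7, 8, 10, 11, 12, 13, 14, 17, 18]

pivot = 17; lo=0, mid=0, hi=10
data[mid]=5<17: swap data[0],data[0]; lo=1,mid=1 → [5, 6, 18, 8, 10, 11, 12, 13, 14, 17, 7]
data[mid]=6<17: swap data[1],data[1]; lo=2,mid=2 → [5, 6, 18, 8, 10, 11, 12, 13, 14, 17, 7]
data[mid]=18>17: swap data[2],data[10]; hi=9 → [5, 6, 7, 8, 10, 11, 12, 13, 14, 17, 18]
data[mid]=7<17: swap data[2],data[2]; lo=3,mid=3 → [5, 6, 7, 8, 10, 11, 12, 13, 14, 17, 18]
data[mid]=8<17: swap data[3],data[3]; lo=4,mid=4 → [5, 6, 7, 8, 10, 11, 12, 13, 14, 17, 18]
data[mid]=10<17: swap data[4],data[4]; lo=5,mid=5 → [5, 6, 7, 8, 10, 11, 12, 13, 14, 17, 18]
data[mid]=11<17: swap data[5],data[5]; lo=6,mid=6 → [5, 6, 7, 8, 10, 11, 12, 13, 14, 17, 18]
data[mid]=12<17: swap data[6],data[6]; lo=7,mid=7 → [5, 6, 7, 8, 10, 11, 12, 13, 14, 17, 18]
data[mid]=13<17: swap data[7],data[7]; lo=8,mid=8 → [5, 6, 7, 8, 10, 11, 12, 13, 14, 17, 18]
data[mid]=14<17: swap data[8],data[8]; lo=9,mid=9 → [5, 6, 7, 8, 10, 11, 12, 13, 14, 17, 18]
data[mid]=17=17: mid=10
end: lo=9, hi=9; data = [5, 6, 7, 8, 10, 11, 12, 13, 14, 17, 18]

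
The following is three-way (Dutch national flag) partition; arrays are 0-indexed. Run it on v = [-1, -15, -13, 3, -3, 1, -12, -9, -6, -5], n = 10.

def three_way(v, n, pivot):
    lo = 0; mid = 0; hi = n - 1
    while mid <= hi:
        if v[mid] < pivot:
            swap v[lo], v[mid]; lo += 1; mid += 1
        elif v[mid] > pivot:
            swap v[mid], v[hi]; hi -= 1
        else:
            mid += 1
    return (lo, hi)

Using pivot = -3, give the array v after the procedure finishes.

[-5, -15, -13, -6, -9, -12, -3, 1, 3, -1]

pivot = -3; lo=0, mid=0, hi=9
v[mid]=-1>-3: swap v[0],v[9]; hi=8 → [-5, -15, -13, 3, -3, 1, -12, -9, -6, -1]
v[mid]=-5<-3: swap v[0],v[0]; lo=1,mid=1 → [-5, -15, -13, 3, -3, 1, -12, -9, -6, -1]
v[mid]=-15<-3: swap v[1],v[1]; lo=2,mid=2 → [-5, -15, -13, 3, -3, 1, -12, -9, -6, -1]
v[mid]=-13<-3: swap v[2],v[2]; lo=3,mid=3 → [-5, -15, -13, 3, -3, 1, -12, -9, -6, -1]
v[mid]=3>-3: swap v[3],v[8]; hi=7 → [-5, -15, -13, -6, -3, 1, -12, -9, 3, -1]
v[mid]=-6<-3: swap v[3],v[3]; lo=4,mid=4 → [-5, -15, -13, -6, -3, 1, -12, -9, 3, -1]
v[mid]=-3=-3: mid=5
v[mid]=1>-3: swap v[5],v[7]; hi=6 → [-5, -15, -13, -6, -3, -9, -12, 1, 3, -1]
v[mid]=-9<-3: swap v[4],v[5]; lo=5,mid=6 → [-5, -15, -13, -6, -9, -3, -12, 1, 3, -1]
v[mid]=-12<-3: swap v[5],v[6]; lo=6,mid=7 → [-5, -15, -13, -6, -9, -12, -3, 1, 3, -1]
end: lo=6, hi=6; v = [-5, -15, -13, -6, -9, -12, -3, 1, 3, -1]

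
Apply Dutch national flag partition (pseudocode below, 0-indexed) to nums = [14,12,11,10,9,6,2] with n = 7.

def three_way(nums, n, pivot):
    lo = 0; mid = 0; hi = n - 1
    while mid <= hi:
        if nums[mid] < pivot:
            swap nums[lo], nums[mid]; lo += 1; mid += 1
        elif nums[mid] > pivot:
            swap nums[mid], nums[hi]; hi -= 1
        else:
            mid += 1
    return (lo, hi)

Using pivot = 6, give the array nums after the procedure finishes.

[2,6,10,9,11,12,14]

pivot = 6; lo=0, mid=0, hi=6
nums[mid]=14>6: swap nums[0],nums[6]; hi=5 → [2,12,11,10,9,6,14]
nums[mid]=2<6: swap nums[0],nums[0]; lo=1,mid=1 → [2,12,11,10,9,6,14]
nums[mid]=12>6: swap nums[1],nums[5]; hi=4 → [2,6,11,10,9,12,14]
nums[mid]=6=6: mid=2
nums[mid]=11>6: swap nums[2],nums[4]; hi=3 → [2,6,9,10,11,12,14]
nums[mid]=9>6: swap nums[2],nums[3]; hi=2 → [2,6,10,9,11,12,14]
nums[mid]=10>6: swap nums[2],nums[2]; hi=1 → [2,6,10,9,11,12,14]
end: lo=1, hi=1; nums = [2,6,10,9,11,12,14]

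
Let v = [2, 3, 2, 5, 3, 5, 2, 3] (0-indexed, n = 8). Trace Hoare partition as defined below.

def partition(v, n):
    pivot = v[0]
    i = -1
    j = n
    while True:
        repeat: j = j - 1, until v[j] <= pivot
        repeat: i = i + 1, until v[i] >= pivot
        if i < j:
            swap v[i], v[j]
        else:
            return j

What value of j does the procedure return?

1

pivot=2
j stops at 6 (2), i stops at 0 (2); swap ⇒ [2, 3, 2, 5, 3, 5, 2, 3]
j stops at 2 (2), i stops at 1 (3); swap ⇒ [2, 2, 3, 5, 3, 5, 2, 3]
j stops at 1, i stops at 2; i≥j ⇒ return 1. v=[2, 2, 3, 5, 3, 5, 2, 3]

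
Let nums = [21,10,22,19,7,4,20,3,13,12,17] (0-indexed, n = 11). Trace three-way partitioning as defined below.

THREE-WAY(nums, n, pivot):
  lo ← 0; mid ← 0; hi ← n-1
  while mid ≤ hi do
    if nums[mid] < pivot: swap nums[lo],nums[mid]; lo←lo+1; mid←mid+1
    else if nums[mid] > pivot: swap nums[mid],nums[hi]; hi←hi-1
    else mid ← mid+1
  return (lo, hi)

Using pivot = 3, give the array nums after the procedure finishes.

lo=0 mid=0 hi=10
21>3: swap(0,10), hi=9 ⇒ [17,10,22,19,7,4,20,3,13,12,21]
17>3: swap(0,9), hi=8 ⇒ [12,10,22,19,7,4,20,3,13,17,21]
12>3: swap(0,8), hi=7 ⇒ [13,10,22,19,7,4,20,3,12,17,21]
13>3: swap(0,7), hi=6 ⇒ [3,10,22,19,7,4,20,13,12,17,21]
3=3: mid=1
10>3: swap(1,6), hi=5 ⇒ [3,20,22,19,7,4,10,13,12,17,21]
20>3: swap(1,5), hi=4 ⇒ [3,4,22,19,7,20,10,13,12,17,21]
4>3: swap(1,4), hi=3 ⇒ [3,7,22,19,4,20,10,13,12,17,21]
7>3: swap(1,3), hi=2 ⇒ [3,19,22,7,4,20,10,13,12,17,21]
19>3: swap(1,2), hi=1 ⇒ [3,22,19,7,4,20,10,13,12,17,21]
22>3: swap(1,1), hi=0 ⇒ [3,22,19,7,4,20,10,13,12,17,21]
done. lo=0 hi=0; nums=[3,22,19,7,4,20,10,13,12,17,21]

[3,22,19,7,4,20,10,13,12,17,21]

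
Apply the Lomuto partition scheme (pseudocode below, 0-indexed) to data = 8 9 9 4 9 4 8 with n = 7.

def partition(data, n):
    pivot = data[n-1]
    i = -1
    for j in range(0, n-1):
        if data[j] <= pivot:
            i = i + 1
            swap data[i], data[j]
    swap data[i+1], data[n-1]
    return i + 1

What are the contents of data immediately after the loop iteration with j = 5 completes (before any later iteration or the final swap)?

pivot = data[6] = 8; i = -1
j=0: data[0]=8 ≤ 8 → i=0, swap data[0],data[0] (no change) → 8 9 9 4 9 4 8
j=1: data[1]=9 > 8 → no swap
j=2: data[2]=9 > 8 → no swap
j=3: data[3]=4 ≤ 8 → i=1, swap data[1],data[3] → 8 4 9 9 9 4 8
j=4: data[4]=9 > 8 → no swap
j=5: data[5]=4 ≤ 8 → i=2, swap data[2],data[5] → 8 4 4 9 9 9 8
(after j=5) data = 8 4 4 9 9 9 8

8 4 4 9 9 9 8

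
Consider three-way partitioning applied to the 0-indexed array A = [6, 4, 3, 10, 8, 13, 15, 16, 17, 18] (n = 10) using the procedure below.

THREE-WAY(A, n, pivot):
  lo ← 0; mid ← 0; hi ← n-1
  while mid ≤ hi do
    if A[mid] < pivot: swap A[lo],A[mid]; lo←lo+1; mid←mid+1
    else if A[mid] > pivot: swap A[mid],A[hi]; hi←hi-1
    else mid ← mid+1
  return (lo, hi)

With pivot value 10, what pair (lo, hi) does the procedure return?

pivot = 10; lo=0, mid=0, hi=9
A[mid]=6<10: swap A[0],A[0]; lo=1,mid=1 → [6, 4, 3, 10, 8, 13, 15, 16, 17, 18]
A[mid]=4<10: swap A[1],A[1]; lo=2,mid=2 → [6, 4, 3, 10, 8, 13, 15, 16, 17, 18]
A[mid]=3<10: swap A[2],A[2]; lo=3,mid=3 → [6, 4, 3, 10, 8, 13, 15, 16, 17, 18]
A[mid]=10=10: mid=4
A[mid]=8<10: swap A[3],A[4]; lo=4,mid=5 → [6, 4, 3, 8, 10, 13, 15, 16, 17, 18]
A[mid]=13>10: swap A[5],A[9]; hi=8 → [6, 4, 3, 8, 10, 18, 15, 16, 17, 13]
A[mid]=18>10: swap A[5],A[8]; hi=7 → [6, 4, 3, 8, 10, 17, 15, 16, 18, 13]
A[mid]=17>10: swap A[5],A[7]; hi=6 → [6, 4, 3, 8, 10, 16, 15, 17, 18, 13]
A[mid]=16>10: swap A[5],A[6]; hi=5 → [6, 4, 3, 8, 10, 15, 16, 17, 18, 13]
A[mid]=15>10: swap A[5],A[5]; hi=4 → [6, 4, 3, 8, 10, 15, 16, 17, 18, 13]
end: lo=4, hi=4; A = [6, 4, 3, 8, 10, 15, 16, 17, 18, 13]

(4, 4)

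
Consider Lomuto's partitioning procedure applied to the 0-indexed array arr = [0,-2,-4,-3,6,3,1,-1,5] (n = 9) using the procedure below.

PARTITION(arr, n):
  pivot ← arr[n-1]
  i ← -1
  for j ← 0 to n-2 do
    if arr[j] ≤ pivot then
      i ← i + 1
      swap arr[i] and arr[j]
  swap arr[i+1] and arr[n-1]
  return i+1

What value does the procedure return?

pivot=5, i=-1
j=0: 0≤5, i=0, swap(0,0) ⇒ [0,-2,-4,-3,6,3,1,-1,5]
j=1: -2≤5, i=1, swap(1,1) ⇒ [0,-2,-4,-3,6,3,1,-1,5]
j=2: -4≤5, i=2, swap(2,2) ⇒ [0,-2,-4,-3,6,3,1,-1,5]
j=3: -3≤5, i=3, swap(3,3) ⇒ [0,-2,-4,-3,6,3,1,-1,5]
j=4: 6>5, skip
j=5: 3≤5, i=4, swap(4,5) ⇒ [0,-2,-4,-3,3,6,1,-1,5]
j=6: 1≤5, i=5, swap(5,6) ⇒ [0,-2,-4,-3,3,1,6,-1,5]
j=7: -1≤5, i=6, swap(6,7) ⇒ [0,-2,-4,-3,3,1,-1,6,5]
swap(7,8) ⇒ [0,-2,-4,-3,3,1,-1,5,6]; return 7

7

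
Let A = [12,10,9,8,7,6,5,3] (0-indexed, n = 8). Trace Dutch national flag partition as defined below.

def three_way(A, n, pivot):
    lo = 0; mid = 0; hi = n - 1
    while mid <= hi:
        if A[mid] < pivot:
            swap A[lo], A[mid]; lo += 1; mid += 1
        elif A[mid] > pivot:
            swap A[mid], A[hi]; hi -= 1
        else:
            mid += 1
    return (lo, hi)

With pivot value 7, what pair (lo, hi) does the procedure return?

(3, 3)

lo=0 mid=0 hi=7
12>7: swap(0,7), hi=6 ⇒ [3,10,9,8,7,6,5,12]
3<7: swap(0,0), lo=1 mid=1 ⇒ [3,10,9,8,7,6,5,12]
10>7: swap(1,6), hi=5 ⇒ [3,5,9,8,7,6,10,12]
5<7: swap(1,1), lo=2 mid=2 ⇒ [3,5,9,8,7,6,10,12]
9>7: swap(2,5), hi=4 ⇒ [3,5,6,8,7,9,10,12]
6<7: swap(2,2), lo=3 mid=3 ⇒ [3,5,6,8,7,9,10,12]
8>7: swap(3,4), hi=3 ⇒ [3,5,6,7,8,9,10,12]
7=7: mid=4
done. lo=3 hi=3; A=[3,5,6,7,8,9,10,12]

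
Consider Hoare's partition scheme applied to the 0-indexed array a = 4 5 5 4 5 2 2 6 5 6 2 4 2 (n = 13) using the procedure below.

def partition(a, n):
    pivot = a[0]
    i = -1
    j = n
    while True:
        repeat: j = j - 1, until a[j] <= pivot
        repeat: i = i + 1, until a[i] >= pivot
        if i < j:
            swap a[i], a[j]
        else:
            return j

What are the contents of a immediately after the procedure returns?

2 4 2 2 2 5 4 6 5 6 5 5 4

pivot = a[0] = 4; i = -1, j = 13
j→12 (a[12]=2≤4), i→0 (a[0]=4≥4); i<j, swap → 2 5 5 4 5 2 2 6 5 6 2 4 4
j→11 (a[11]=4≤4), i→1 (a[1]=5≥4); i<j, swap → 2 4 5 4 5 2 2 6 5 6 2 5 4
j→10 (a[10]=2≤4), i→2 (a[2]=5≥4); i<j, swap → 2 4 2 4 5 2 2 6 5 6 5 5 4
j→6 (a[6]=2≤4), i→3 (a[3]=4≥4); i<j, swap → 2 4 2 2 5 2 4 6 5 6 5 5 4
j→5 (a[5]=2≤4), i→4 (a[4]=5≥4); i<j, swap → 2 4 2 2 2 5 4 6 5 6 5 5 4
j→4, i→5; i≥j, return j=4. a = 2 4 2 2 2 5 4 6 5 6 5 5 4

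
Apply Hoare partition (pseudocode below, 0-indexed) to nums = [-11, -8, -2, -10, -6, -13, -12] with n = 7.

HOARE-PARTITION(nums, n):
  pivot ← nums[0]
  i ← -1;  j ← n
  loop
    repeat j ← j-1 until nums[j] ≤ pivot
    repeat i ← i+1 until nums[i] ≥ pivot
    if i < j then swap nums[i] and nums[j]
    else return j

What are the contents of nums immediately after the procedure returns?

pivot=-11
j stops at 6 (-12), i stops at 0 (-11); swap ⇒ [-12, -8, -2, -10, -6, -13, -11]
j stops at 5 (-13), i stops at 1 (-8); swap ⇒ [-12, -13, -2, -10, -6, -8, -11]
j stops at 1, i stops at 2; i≥j ⇒ return 1. nums=[-12, -13, -2, -10, -6, -8, -11]

[-12, -13, -2, -10, -6, -8, -11]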